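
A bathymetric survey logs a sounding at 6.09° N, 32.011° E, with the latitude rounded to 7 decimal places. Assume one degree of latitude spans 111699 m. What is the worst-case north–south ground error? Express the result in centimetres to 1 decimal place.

0.6 centimetres

Rounding to 7 decimal places leaves the latitude within ±5e-08° of the true value.
So the N–S error is at most 5e-08 × 111699 = 0.00558495 m.
That is 0.00558495 m = 0.55849 cm.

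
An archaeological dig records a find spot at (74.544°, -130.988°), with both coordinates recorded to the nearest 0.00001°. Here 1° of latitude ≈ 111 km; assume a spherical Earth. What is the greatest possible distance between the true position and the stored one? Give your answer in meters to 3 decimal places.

Rounding to 5 decimal places leaves each coordinate within ±5e-06° of the true value.
Latitude error → 5e-06 × 111000 = 0.555 m along the meridian.
E–W at 74.544°: 5e-06° × 111000 × cos 74.544° = 5e-06 × 111000 × 0.2665 ≈ 0.147907 m.
The two errors are perpendicular, so the maximum displacement is √(0.555² + 0.147907²) ≈ 0.57437 m.

0.574 meters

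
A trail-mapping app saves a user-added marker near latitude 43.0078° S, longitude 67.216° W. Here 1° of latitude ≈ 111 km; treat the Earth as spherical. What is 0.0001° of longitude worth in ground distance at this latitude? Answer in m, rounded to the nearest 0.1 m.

8.1 m

One degree of longitude here spans 111000 × cos 43.0078° = 111000 × 0.7313 ≈ 81170 m; 0.0001° of that is 8.117 m.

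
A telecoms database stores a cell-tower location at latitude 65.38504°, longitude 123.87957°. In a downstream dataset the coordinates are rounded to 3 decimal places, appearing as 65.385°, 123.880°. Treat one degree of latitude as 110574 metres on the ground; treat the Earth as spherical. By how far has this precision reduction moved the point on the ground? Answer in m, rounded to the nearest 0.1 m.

Δlat = 65.38504 − 65.385 = +0.00004°; Δlon = 123.87957 − 123.880 = -0.00043°.
N–S: 0.00004° × 110574 m/° = 4.42296 m.
E–W at 65.385°: -0.00043° × 110574 × cos 65.385° = -0.00043 × 110574 × 0.4165 ≈ -19.8041 m.
Distance: √(4.42296² + 19.8041²) ≈ 20.292 m.

20.3 m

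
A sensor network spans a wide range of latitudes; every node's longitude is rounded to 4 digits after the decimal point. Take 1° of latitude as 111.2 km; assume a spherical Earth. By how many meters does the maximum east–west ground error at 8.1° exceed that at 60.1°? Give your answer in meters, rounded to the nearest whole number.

3 meters

Rounding to 4 decimal places leaves the longitude within ±5e-05° of the true value.
At 8.1°: 5e-05° × 111200 × cos 8.1° = 5e-05 × 111200 × 0.9900 ≈ 5.5045 m.
Error at 60.1° = 5e-05° × 111200 × cos 60.1° ≈ 5.56 × 0.4985 = 2.7716 m.
Difference: 5.5045 − 2.7716 = 2.7329 m.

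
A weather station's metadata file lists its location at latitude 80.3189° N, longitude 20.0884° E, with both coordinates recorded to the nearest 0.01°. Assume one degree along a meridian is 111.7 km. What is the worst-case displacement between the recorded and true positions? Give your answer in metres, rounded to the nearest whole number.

Rounding to 2 decimal places leaves each coordinate within ±0.005° of the true value.
N–S: 0.005° × 111700 m/° = 558.5 m.
E–W at 80.3189°: 0.005° × 111700 × cos 80.3189° = 0.005 × 111700 × 0.1682 ≈ 93.9197 m.
Worst case both components are at the extreme and orthogonal: √(558.5² + 93.9197²) ≈ 566.342 m.

566 metres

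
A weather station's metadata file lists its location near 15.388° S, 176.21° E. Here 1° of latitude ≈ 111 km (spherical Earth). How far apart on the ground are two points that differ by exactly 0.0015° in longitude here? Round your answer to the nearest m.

At 15.388° a degree of longitude is 111000 × cos 15.388° ≈ 107021 m, so 0.0015° corresponds to 160.531 m.

161 m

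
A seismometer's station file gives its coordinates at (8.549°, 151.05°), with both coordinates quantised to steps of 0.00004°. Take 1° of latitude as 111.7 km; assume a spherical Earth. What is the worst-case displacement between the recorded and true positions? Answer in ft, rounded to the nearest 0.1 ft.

With a 0.00004° grid the true value lies within half a step, ±0.00004°/2 = ±2e-05°, of the stored one.
Latitude error → 2e-05 × 111700 = 2.234 m along the meridian.
East–west component at 8.549°: 2e-05° × 111700 × cos 8.549° ≈ 2e-05 × 110459 ≈ 2.20918 m.
The two errors are perpendicular, so the maximum displacement is √(2.234² + 2.20918²) ≈ 3.14185 m.
Converting: 3.14185 m × 3.2808 ft/m ≈ 10.308 ft.

10.3 ft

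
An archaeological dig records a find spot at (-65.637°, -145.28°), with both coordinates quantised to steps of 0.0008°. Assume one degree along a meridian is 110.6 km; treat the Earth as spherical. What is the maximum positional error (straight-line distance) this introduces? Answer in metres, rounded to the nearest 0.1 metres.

With a 0.0008° grid the true value lies within half a step, ±0.0008°/2 = ±0.0004°, of the stored one.
Latitude error → 0.0004 × 110600 = 44.24 m along the meridian.
E–W at 65.637°: 0.0004° × 110600 × cos 65.637° = 0.0004 × 110600 × 0.4125 ≈ 18.2497 m.
Worst case both components are at the extreme and orthogonal: √(44.24² + 18.2497²) ≈ 47.8563 m.

47.9 metres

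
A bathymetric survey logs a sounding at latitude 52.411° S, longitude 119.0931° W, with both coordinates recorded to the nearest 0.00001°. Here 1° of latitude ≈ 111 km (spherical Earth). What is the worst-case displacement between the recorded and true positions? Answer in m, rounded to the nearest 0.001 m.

Rounding to 5 decimal places leaves each coordinate within ±5e-06° of the true value.
Latitude error → 5e-06 × 111000 = 0.555 m along the meridian.
E–W at 52.411°: 5e-06° × 111000 × cos 52.411° = 5e-06 × 111000 × 0.6100 ≈ 0.338546 m.
Combining orthogonally: (0.555² + 0.338546²)^½ ≈ 0.650107 m.

0.650 m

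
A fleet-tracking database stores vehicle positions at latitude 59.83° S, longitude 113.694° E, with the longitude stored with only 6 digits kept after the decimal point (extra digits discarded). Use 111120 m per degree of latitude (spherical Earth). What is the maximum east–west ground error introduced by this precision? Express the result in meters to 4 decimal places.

0.0558 meters

Truncating at 6 decimal places can drop up to a full unit in the last place, so the longitude may be off by as much as 1e-06°.
One degree of longitude at 59.83° is 111120 × cos 59.83° ≈ 111120 × 0.5026 = 55845.3 m.
East–west error: 1e-06° × 55845.3 m/° ≈ 0.0558453 m.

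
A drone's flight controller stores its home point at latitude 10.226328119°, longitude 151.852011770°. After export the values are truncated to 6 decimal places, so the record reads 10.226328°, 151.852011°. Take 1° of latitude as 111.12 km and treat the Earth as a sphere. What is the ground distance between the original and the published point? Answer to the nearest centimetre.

9 centimetres

The latitude changed by +0.000000119° and the longitude by +0.000000770°.
North–south shift: 0.000000119 × 111120 = 0.0132233 m.
East–west at this latitude: 0.000000770° × 111120 × cos 10.2263° ≈ 0.000000770 × 109355 = 0.0842032 m.
Distance: √(0.0132233² + 0.0842032²) ≈ 0.0852351 m.
That is 0.0852351 m = 8.5235 cm.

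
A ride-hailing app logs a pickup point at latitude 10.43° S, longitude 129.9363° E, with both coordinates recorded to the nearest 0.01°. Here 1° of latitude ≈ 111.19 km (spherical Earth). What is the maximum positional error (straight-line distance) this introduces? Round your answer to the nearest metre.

780 metres

Rounding to 2 decimal places leaves each coordinate within ±0.005° of the true value.
North–south component: 0.005° × 111190 = 555.95 m.
E–W at 10.43°: 0.005° × 111190 × cos 10.43° = 0.005 × 111190 × 0.9835 ≈ 546.764 m.
Worst case both components are at the extreme and orthogonal: √(555.95² + 546.764²) ≈ 779.764 m.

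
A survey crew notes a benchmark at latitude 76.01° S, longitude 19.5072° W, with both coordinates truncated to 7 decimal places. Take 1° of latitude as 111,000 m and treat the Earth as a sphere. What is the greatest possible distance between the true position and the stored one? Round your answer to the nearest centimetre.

Truncating at 7 decimal places can drop up to a full unit in the last place, so each coordinate may be off by as much as 1e-07°.
Latitude error → 1e-07 × 111000 = 0.0111 m along the meridian.
Longitude error → 1e-07 × 111000 × cos 76.01° = 1e-07 × 111000 × 0.2418 ≈ 0.00268345 m.
The two errors are perpendicular, so the maximum displacement is √(0.0111² + 0.00268345²) ≈ 0.0114198 m.
That is 0.0114198 m = 1.142 cm.

1 centimetres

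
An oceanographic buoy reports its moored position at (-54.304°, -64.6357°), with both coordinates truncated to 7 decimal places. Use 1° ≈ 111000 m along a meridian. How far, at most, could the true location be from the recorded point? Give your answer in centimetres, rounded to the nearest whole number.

Truncating at 7 decimal places can drop up to a full unit in the last place, so each coordinate may be off by as much as 1e-07°.
Latitude error → 1e-07 × 111000 = 0.0111 m along the meridian.
E–W at 54.304°: 1e-07° × 111000 × cos 54.304° = 1e-07 × 111000 × 0.5835 ≈ 0.00647668 m.
The two errors are perpendicular, so the maximum displacement is √(0.0111² + 0.00647668²) ≈ 0.0128514 m.
That is 0.0128514 m = 1.2851 cm.

1 centimetres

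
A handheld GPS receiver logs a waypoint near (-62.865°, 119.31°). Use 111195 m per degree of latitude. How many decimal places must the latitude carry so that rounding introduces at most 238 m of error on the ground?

3

One degree of latitude covers 111195 m.
With N decimal places the half-ulp bound is 0.5·10⁻ᴺ°, or 0.5·10⁻ᴺ × 111195 m on the ground.
Need 0.5 × 111195 × 10⁻ᴺ ≤ 238 → 10⁻ᴺ ≤ 4.281e-03, so N ≥ 2.37.
N = 2 would give 556 m (too coarse); N = 3 gives 55.6 m ≤ 238 m.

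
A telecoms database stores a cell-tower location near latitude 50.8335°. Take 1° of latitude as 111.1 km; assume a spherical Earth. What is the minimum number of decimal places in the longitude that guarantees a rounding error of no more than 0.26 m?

At 50.8335° one degree of longitude covers 111100 × cos 50.8335° ≈ 111100 × 0.6316 ≈ 70168.1 m.
N decimal places → at most half a unit in the last place, 0.5 × 10⁻ᴺ° = 70168.1/2 × 10⁻ᴺ m.
Setting 35084.1 × 10⁻ᴺ ≤ 0.26 gives 10ᴺ ≥ 1.349e+05, i.e. N ≥ 5.13.
So 6 decimal places suffice (0.0351 m); 5 would allow up to 0.351 m.

6 decimal places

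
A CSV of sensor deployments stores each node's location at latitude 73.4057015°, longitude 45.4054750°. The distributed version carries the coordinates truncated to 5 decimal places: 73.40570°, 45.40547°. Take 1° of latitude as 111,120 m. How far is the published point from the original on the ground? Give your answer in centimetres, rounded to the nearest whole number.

23 centimetres

Δlat = 73.4057015 − 73.40570 = +0.0000015°; Δlon = 45.4054750 − 45.40547 = +0.0000050°.
N–S: 0.0000015° × 111120 m/° = 0.16668 m.
E–W at 73.4057°: 0.0000050° × 111120 × cos 73.4057° = 0.0000050 × 111120 × 0.2856 ≈ 0.158675 m.
Distance: √(0.16668² + 0.158675²) ≈ 0.230131 m.
That is 0.230131 m = 23.013 cm.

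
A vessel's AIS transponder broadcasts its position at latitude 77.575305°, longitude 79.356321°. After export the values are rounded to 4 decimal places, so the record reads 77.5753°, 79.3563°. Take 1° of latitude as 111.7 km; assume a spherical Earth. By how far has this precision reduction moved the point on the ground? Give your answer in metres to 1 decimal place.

Δlat = 77.575305 − 77.5753 = +0.000005°; Δlon = 79.356321 − 79.3563 = +0.000021°.
North–south shift: 0.000005 × 111700 = 0.5585 m.
E–W at 77.5753°: 0.000021° × 111700 × cos 77.5753° = 0.000021 × 111700 × 0.2152 ≈ 0.504692 m.
Combined displacement = (0.5585² + 0.504692²)^½ ≈ 0.752753 m.

0.8 metres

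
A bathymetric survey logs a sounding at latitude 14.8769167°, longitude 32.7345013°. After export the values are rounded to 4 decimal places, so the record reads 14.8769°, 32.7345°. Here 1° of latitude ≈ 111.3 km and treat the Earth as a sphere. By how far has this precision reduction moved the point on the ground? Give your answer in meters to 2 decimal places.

1.86 meters

The latitude changed by +0.0000167° and the longitude by +0.0000013°.
N–S: 0.0000167° × 111300 m/° = 1.85871 m.
East–west at this latitude: 0.0000013° × 111300 × cos 14.8769° ≈ 0.0000013 × 107569 = 0.13984 m.
Distance: √(1.85871² + 0.13984²) ≈ 1.86396 m.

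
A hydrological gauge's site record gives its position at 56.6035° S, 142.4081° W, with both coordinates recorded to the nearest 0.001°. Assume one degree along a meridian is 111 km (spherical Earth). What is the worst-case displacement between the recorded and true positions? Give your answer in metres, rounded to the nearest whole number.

Rounding to 3 decimal places leaves each coordinate within ±0.0005° of the true value.
Latitude error → 0.0005 × 111000 = 55.5 m along the meridian.
Longitude error → 0.0005 × 111000 × cos 56.6035° = 0.0005 × 111000 × 0.5504 ≈ 30.5489 m.
Worst case both components are at the extreme and orthogonal: √(55.5² + 30.5489²) ≈ 63.3521 m.

63 metres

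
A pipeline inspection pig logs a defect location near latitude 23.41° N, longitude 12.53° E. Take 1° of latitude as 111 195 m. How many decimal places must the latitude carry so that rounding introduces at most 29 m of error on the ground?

One degree of latitude covers 111195 m.
N decimal places → at most half a unit in the last place, 0.5 × 10⁻ᴺ° = 111195/2 × 10⁻ᴺ m.
Setting 55597.5 × 10⁻ᴺ ≤ 29 gives 10ᴺ ≥ 1917, i.e. N ≥ 3.28.
So 4 decimal places suffice (5.56 m); 3 would allow up to 55.6 m.

4 decimal places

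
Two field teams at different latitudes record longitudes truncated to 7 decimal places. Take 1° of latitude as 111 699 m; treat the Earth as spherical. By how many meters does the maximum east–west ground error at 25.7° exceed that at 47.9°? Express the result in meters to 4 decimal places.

0.0026 meters

Truncating at 7 decimal places can drop up to a full unit in the last place, so the longitude may be off by as much as 1e-07°.
At 25.7°: 1e-07° × 111699 × cos 25.7° = 1e-07 × 111699 × 0.9011 ≈ 0.010065 m.
Error at 47.9° = 1e-07° × 111699 × cos 47.9° ≈ 0.01117 × 0.6704 = 0.0074886 m.
So the lower-latitude error exceeds the higher by 0.010065 − 0.0074886 = 0.0025763 m.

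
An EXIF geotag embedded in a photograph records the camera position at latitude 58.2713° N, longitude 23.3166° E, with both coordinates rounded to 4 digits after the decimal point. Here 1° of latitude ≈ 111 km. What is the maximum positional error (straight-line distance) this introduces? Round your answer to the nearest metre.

6 metres

Rounding to 4 decimal places leaves each coordinate within ±5e-05° of the true value.
N–S: 5e-05° × 111000 m/° = 5.55 m.
East–west component at 58.2713°: 5e-05° × 111000 × cos 58.2713° ≈ 5e-05 × 58374.7 ≈ 2.91873 m.
Worst case both components are at the extreme and orthogonal: √(5.55² + 2.91873²) ≈ 6.27069 m.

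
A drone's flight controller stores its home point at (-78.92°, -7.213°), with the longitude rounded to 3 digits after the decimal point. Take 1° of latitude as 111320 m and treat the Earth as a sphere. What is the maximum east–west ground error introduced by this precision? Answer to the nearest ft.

Rounding to 3 decimal places leaves the longitude within ±0.0005° of the true value.
One degree of longitude at 78.92° is 111320 × cos 78.92° ≈ 111320 × 0.1922 = 21393.4 m.
Maximum E–W displacement: 0.0005 × 21393.4 = 10.6967 m.
In feet: 10.6967 m ÷ 0.3048 ≈ 35.094 ft.

35 ft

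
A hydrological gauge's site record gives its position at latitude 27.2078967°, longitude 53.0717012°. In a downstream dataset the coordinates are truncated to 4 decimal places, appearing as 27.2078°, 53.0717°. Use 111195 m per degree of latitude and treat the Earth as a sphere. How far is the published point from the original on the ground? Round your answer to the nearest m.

Δlat = 27.2078967 − 27.2078 = +0.0000967°; Δlon = 53.0717012 − 53.0717 = +0.0000012°.
North–south shift: 0.0000967 × 111195 = 10.7526 m.
East–west at this latitude: 0.0000012° × 111195 × cos 27.2078° ≈ 0.0000012 × 98891.7 = 0.11867 m.
Distance: √(10.7526² + 0.11867²) ≈ 10.7532 m.

11 m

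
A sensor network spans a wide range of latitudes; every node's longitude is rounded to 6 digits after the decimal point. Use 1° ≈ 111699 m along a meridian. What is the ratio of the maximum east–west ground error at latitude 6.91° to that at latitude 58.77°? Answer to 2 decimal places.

Rounding to 6 decimal places leaves the longitude within ±5e-07° of the true value.
Error at 6.91° = 5e-07° × 111699 × cos 6.91° ≈ 0.055849 × 0.9927 = 0.055444 m.
At 58.77°: 5e-07° × 111699 × cos 58.77° = 5e-07 × 111699 × 0.5185 ≈ 0.028957 m.
The ratio reduces to cos 6.91° / cos 58.77° = 0.9927/0.5185 ≈ 1.9147.

1.91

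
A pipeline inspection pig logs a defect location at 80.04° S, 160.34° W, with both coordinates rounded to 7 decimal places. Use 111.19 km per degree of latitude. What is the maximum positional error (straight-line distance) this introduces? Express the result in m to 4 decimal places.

0.0056 m

Rounding to 7 decimal places leaves each coordinate within ±5e-08° of the true value.
N–S: 5e-08° × 111190 m/° = 0.0055595 m.
Longitude error → 5e-08 × 111190 × cos 80.04° = 5e-08 × 111190 × 0.1730 ≈ 0.000961575 m.
Combining orthogonally: (0.0055595² + 0.000961575²)^½ ≈ 0.00564204 m.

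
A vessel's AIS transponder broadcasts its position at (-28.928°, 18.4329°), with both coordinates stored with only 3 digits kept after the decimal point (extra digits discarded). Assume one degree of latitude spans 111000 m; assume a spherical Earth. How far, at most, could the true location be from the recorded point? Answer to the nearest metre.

Truncating at 3 decimal places can drop up to a full unit in the last place, so each coordinate may be off by as much as 0.001°.
North–south component: 0.001° × 111000 = 111 m.
Longitude error → 0.001 × 111000 × cos 28.928° = 0.001 × 111000 × 0.8752 ≈ 97.1503 m.
Combining orthogonally: (111² + 97.1503²)^½ ≈ 147.51 m.

148 metres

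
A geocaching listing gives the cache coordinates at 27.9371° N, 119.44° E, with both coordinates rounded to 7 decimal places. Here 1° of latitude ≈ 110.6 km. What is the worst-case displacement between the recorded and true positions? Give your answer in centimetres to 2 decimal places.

Rounding to 7 decimal places leaves each coordinate within ±5e-08° of the true value.
North–south component: 5e-08° × 110600 = 0.00553 m.
E–W at 27.9371°: 5e-08° × 110600 × cos 27.9371° = 5e-08 × 110600 × 0.8835 ≈ 0.00488555 m.
Combining orthogonally: (0.00553² + 0.00488555²)^½ ≈ 0.00737899 m.
That is 0.00737899 m = 0.7379 cm.

0.74 centimetres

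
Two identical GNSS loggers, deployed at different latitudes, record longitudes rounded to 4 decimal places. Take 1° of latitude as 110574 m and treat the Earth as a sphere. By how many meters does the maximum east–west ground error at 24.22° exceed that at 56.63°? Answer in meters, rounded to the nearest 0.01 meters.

2.00 meters

Rounding to 4 decimal places leaves the longitude within ±5e-05° of the true value.
At 24.22°: 5e-05° × 110574 × cos 24.22° = 5e-05 × 110574 × 0.9120 ≈ 5.042 m.
At 56.63°: 5e-05° × 110574 × cos 56.63° = 5e-05 × 110574 × 0.5500 ≈ 3.041 m.
Difference: 5.042 − 3.041 = 2.001 m.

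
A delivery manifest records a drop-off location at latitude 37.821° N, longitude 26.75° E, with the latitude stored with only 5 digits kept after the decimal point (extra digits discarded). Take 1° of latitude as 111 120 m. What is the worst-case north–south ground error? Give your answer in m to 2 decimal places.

Truncating at 5 decimal places can drop up to a full unit in the last place, so the latitude may be off by as much as 1e-05°.
So the N–S error is at most 1e-05 × 111120 = 1.1112 m.

1.11 m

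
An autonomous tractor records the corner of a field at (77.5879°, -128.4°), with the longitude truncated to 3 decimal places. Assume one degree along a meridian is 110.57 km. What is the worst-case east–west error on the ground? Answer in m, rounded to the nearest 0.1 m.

Truncating at 3 decimal places can drop up to a full unit in the last place, so the longitude may be off by as much as 0.001°.
One degree of longitude at 77.5879° is 110570 × cos 77.5879° ≈ 110570 × 0.2149 = 23766.1 m.
East–west error: 0.001° × 23766.1 m/° ≈ 23.7661 m.

23.8 m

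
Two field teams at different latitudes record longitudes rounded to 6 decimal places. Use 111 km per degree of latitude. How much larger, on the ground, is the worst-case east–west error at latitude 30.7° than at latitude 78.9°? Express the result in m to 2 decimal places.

0.04 m

Rounding to 6 decimal places leaves the longitude within ±5e-07° of the true value.
At 30.7°: 5e-07° × 111000 × cos 30.7° = 5e-07 × 111000 × 0.8599 ≈ 0.047722 m.
At 78.9°: 5e-07° × 111000 × cos 78.9° = 5e-07 × 111000 × 0.1925 ≈ 0.010685 m.
So the lower-latitude error exceeds the higher by 0.047722 − 0.010685 = 0.037037 m.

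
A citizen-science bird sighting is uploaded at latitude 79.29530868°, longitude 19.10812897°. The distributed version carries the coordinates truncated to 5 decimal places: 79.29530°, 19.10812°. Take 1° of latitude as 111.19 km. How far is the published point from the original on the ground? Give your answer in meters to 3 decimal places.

0.983 meters

The latitude changed by +0.00000868° and the longitude by +0.00000897°.
N–S: 0.00000868° × 111190 m/° = 0.965129 m.
East–west at this latitude: 0.00000897° × 111190 × cos 79.2953° ≈ 0.00000897 × 20653.2 = 0.18526 m.
Combined displacement = (0.965129² + 0.18526²)^½ ≈ 0.982749 m.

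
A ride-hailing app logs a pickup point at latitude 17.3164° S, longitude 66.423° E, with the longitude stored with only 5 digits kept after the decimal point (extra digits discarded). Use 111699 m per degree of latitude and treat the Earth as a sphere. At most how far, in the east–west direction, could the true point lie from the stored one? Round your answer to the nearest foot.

3 feet

Truncating at 5 decimal places can drop up to a full unit in the last place, so the longitude may be off by as much as 1e-05°.
Parallels shrink by cos φ, so at 17.3164° a degree of longitude is 111699 × 0.9547 ≈ 106636 m.
So at most 1e-05° × 106636 ≈ 1.06636 m east–west.
In feet: 1.06636 m ÷ 0.3048 ≈ 3.4986 ft.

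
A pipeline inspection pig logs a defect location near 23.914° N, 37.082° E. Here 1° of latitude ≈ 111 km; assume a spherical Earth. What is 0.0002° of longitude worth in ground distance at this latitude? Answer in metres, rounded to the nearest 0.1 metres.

20.3 metres

At 23.914° a degree of longitude is 111000 × cos 23.914° ≈ 101471 m, so 0.0002° corresponds to 20.2942 m.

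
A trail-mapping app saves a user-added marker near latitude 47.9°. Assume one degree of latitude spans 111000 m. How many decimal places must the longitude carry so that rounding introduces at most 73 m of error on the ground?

At 47.9° one degree of longitude covers 111000 × cos 47.9° ≈ 111000 × 0.6704 ≈ 74417.4 m.
With N decimal places the half-ulp bound is 0.5·10⁻ᴺ°, or 0.5·10⁻ᴺ × 74417.4 m on the ground.
Need 0.5 × 74417.4 × 10⁻ᴺ ≤ 73 → 10⁻ᴺ ≤ 1.962e-03, so N ≥ 2.71.
N = 2 would give 372 m (too coarse); N = 3 gives 37.2 m ≤ 73 m.

3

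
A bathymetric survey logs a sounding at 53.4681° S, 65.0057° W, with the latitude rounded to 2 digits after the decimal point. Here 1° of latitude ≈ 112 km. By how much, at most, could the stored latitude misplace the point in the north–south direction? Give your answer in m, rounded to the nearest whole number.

560 m

Rounding to 2 decimal places leaves the latitude within ±0.005° of the true value.
North–south distance: 0.005° × 112000 m/° = 560 m.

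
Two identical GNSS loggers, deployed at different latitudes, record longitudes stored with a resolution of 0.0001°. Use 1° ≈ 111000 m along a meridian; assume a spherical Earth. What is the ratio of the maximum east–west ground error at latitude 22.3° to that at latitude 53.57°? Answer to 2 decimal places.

With a 0.0001° grid the true value lies within half a step, ±0.0001°/2 = ±5e-05°, of the stored one.
Error at 22.3° = 5e-05° × 111000 × cos 22.3° ≈ 5.55 × 0.9252 = 5.1349 m.
At 53.57°: 5e-05° × 111000 × cos 53.57° = 5e-05 × 111000 × 0.5938 ≈ 3.2958 m.
Ratio: 5.1349 / 3.2958 = cos 22.3° / cos 53.57° ≈ 1.5580.

1.56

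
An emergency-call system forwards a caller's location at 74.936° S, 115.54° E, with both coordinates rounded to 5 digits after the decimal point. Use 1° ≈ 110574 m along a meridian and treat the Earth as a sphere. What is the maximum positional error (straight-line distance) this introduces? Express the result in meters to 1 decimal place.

Rounding to 5 decimal places leaves each coordinate within ±5e-06° of the true value.
North–south component: 5e-06° × 110574 = 0.55287 m.
E–W at 74.936°: 5e-06° × 110574 × cos 74.936° = 5e-06 × 110574 × 0.2599 ≈ 0.14369 m.
Combining orthogonally: (0.55287² + 0.14369²)^½ ≈ 0.571237 m.

0.6 meters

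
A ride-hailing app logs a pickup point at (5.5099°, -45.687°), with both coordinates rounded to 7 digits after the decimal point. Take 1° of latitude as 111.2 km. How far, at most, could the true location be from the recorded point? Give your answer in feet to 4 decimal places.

Rounding to 7 decimal places leaves each coordinate within ±5e-08° of the true value.
North–south component: 5e-08° × 111200 = 0.00556 m.
Longitude error → 5e-08 × 111200 × cos 5.5099° = 5e-08 × 111200 × 0.9954 ≈ 0.00553431 m.
The two errors are perpendicular, so the maximum displacement is √(0.00556² + 0.00553431²) ≈ 0.00784488 m.
Converting: 0.00784488 m × 3.2808 ft/m ≈ 0.025738 ft.

0.0257 feet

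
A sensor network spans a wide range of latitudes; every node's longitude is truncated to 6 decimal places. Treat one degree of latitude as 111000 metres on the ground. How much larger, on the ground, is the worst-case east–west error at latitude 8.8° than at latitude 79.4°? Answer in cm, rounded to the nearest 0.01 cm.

Truncating at 6 decimal places can drop up to a full unit in the last place, so the longitude may be off by as much as 1e-06°.
At 8.8°: 1e-06° × 111000 × cos 8.8° = 1e-06 × 111000 × 0.9882 ≈ 0.10969 m.
Error at 79.4° = 1e-06° × 111000 × cos 79.4° ≈ 0.111 × 0.1840 = 0.020419 m.
So the lower-latitude error exceeds the higher by 0.10969 − 0.020419 = 0.089275 m.
That is 0.0892748 m = 8.9275 cm.

8.93 cm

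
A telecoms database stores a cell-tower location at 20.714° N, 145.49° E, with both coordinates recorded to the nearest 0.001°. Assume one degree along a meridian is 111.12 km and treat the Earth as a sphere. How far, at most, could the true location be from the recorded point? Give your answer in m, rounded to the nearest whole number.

76 m

Rounding to 3 decimal places leaves each coordinate within ±0.0005° of the true value.
Latitude error → 0.0005 × 111120 = 55.56 m along the meridian.
East–west component at 20.714°: 0.0005° × 111120 × cos 20.714° ≈ 0.0005 × 103937 ≈ 51.9685 m.
Combining orthogonally: (55.56² + 51.9685²)^½ ≈ 76.0765 m.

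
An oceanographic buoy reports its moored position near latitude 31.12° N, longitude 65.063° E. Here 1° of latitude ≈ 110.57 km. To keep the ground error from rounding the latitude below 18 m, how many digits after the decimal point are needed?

4

One degree of latitude covers 110570 m.
With N decimal places the half-ulp bound is 0.5·10⁻ᴺ°, or 0.5·10⁻ᴺ × 110570 m on the ground.
Need 0.5 × 110570 × 10⁻ᴺ ≤ 18 → 10⁻ᴺ ≤ 3.256e-04, so N ≥ 3.49.
At 3 places the error can reach 55.3 m, but 4 places keeps it to 5.53 m.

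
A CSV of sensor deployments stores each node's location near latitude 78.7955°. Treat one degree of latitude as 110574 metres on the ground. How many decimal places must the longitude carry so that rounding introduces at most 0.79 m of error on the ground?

5 decimal places

At 78.7955° one degree of longitude covers 110574 × cos 78.7955° ≈ 110574 × 0.1943 ≈ 21485.8 m.
With N decimal places the half-ulp bound is 0.5·10⁻ᴺ°, or 0.5·10⁻ᴺ × 21485.8 m on the ground.
Need 0.5 × 21485.8 × 10⁻ᴺ ≤ 0.79 → 10⁻ᴺ ≤ 7.354e-05, so N ≥ 4.13.
So 5 decimal places suffice (0.107 m); 4 would allow up to 1.07 m.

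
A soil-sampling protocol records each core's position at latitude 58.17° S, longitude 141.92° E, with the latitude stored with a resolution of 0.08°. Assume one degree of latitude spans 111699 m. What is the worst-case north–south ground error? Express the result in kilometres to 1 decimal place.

With a 0.08° grid the true value lies within half a step, ±0.08°/2 = ±0.04°, of the stored one.
Along the meridian that is 0.04° × 111699 m/° = 4467.96 m.
That is 4467.96 m = 4.468 km.

4.5 kilometres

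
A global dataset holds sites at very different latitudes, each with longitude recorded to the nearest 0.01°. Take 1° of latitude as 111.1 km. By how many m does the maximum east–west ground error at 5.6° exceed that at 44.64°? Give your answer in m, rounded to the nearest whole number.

158 m

Rounding to 2 decimal places leaves the longitude within ±0.005° of the true value.
Error at 5.6° = 0.005° × 111100 × cos 5.6° ≈ 555.5 × 0.9952 = 552.85 m.
Error at 44.64° = 0.005° × 111100 × cos 44.64° ≈ 555.5 × 0.7115 = 395.26 m.
So the lower-latitude error exceeds the higher by 552.85 − 395.26 = 157.59 m.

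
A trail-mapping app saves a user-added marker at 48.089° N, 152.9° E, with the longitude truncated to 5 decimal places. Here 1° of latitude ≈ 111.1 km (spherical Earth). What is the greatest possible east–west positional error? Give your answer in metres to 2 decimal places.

0.74 metres

Truncating at 5 decimal places can drop up to a full unit in the last place, so the longitude may be off by as much as 1e-05°.
One degree of longitude at 48.089° is 111100 × cos 48.089° ≈ 111100 × 0.6680 = 74212.1 m.
Maximum E–W displacement: 1e-05 × 74212.1 = 0.742121 m.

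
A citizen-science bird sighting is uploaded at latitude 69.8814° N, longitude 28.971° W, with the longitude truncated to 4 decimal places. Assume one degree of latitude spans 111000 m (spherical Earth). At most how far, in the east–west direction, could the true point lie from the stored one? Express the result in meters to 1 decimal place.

3.8 meters

Truncating at 4 decimal places can drop up to a full unit in the last place, so the longitude may be off by as much as 0.0001°.
Parallels shrink by cos φ, so at 69.8814° a degree of longitude is 111000 × 0.3440 ≈ 38180.1 m.
East–west error: 0.0001° × 38180.1 m/° ≈ 3.81801 m.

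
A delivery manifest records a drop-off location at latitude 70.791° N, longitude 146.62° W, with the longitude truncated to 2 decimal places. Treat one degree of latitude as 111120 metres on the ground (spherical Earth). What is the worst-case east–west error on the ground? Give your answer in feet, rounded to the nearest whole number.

Truncating at 2 decimal places can drop up to a full unit in the last place, so the longitude may be off by as much as 0.01°.
One degree of longitude at 70.791° is 111120 × cos 70.791° ≈ 111120 × 0.3290 = 36560.1 m.
East–west error: 0.01° × 36560.1 m/° ≈ 365.601 m.
In feet: 365.601 m ÷ 0.3048 ≈ 1199.5 ft.

1199 feet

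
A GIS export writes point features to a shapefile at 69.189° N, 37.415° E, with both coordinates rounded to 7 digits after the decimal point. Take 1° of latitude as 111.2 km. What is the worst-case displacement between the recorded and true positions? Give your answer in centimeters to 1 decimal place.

Rounding to 7 decimal places leaves each coordinate within ±5e-08° of the true value.
Latitude error → 5e-08 × 111200 = 0.00556 m along the meridian.
E–W at 69.189°: 5e-08° × 111200 × cos 69.189° = 5e-08 × 111200 × 0.3553 ≈ 0.00197539 m.
Combining orthogonally: (0.00556² + 0.00197539²)^½ ≈ 0.00590049 m.
That is 0.00590049 m = 0.59005 cm.

0.6 centimeters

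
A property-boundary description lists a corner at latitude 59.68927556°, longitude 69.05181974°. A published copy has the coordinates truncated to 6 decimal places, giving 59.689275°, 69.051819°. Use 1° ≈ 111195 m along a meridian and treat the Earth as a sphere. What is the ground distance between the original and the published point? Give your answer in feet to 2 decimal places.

The latitude changed by +0.00000056° and the longitude by +0.00000074°.
North–south shift: 0.00000056 × 111195 = 0.0622692 m.
E–W at 59.6893°: 0.00000074° × 111195 × cos 59.6893° = 0.00000074 × 111195 × 0.5047 ≈ 0.041528 m.
Distance: √(0.0622692² + 0.041528²) ≈ 0.0748467 m.
In feet: 0.0748467 m ÷ 0.3048 ≈ 0.24556 ft.

0.25 feet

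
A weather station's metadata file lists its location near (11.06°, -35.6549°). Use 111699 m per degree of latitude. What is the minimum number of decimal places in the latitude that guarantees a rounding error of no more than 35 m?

One degree of latitude covers 111699 m.
With N decimal places the half-ulp bound is 0.5·10⁻ᴺ°, or 0.5·10⁻ᴺ × 111699 m on the ground.
Need 0.5 × 111699 × 10⁻ᴺ ≤ 35 → 10⁻ᴺ ≤ 6.267e-04, so N ≥ 3.20.
So 4 decimal places suffice (5.58 m); 3 would allow up to 55.8 m.

4 decimal places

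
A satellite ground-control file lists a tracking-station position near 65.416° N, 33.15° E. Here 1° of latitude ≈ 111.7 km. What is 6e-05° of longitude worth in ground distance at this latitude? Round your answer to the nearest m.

One degree of longitude here spans 111700 × cos 65.416° = 111700 × 0.4160 ≈ 46470.2 m; 6e-05° of that is 2.78821 m.

3 m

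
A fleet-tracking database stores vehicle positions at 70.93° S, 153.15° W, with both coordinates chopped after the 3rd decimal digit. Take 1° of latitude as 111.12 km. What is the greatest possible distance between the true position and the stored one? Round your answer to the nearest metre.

Truncating at 3 decimal places can drop up to a full unit in the last place, so each coordinate may be off by as much as 0.001°.
Latitude error → 0.001 × 111120 = 111.12 m along the meridian.
East–west component at 70.93°: 0.001° × 111120 × cos 70.93° ≈ 0.001 × 36305.5 ≈ 36.3055 m.
Combining orthogonally: (111.12² + 36.3055²)^½ ≈ 116.901 m.

117 metres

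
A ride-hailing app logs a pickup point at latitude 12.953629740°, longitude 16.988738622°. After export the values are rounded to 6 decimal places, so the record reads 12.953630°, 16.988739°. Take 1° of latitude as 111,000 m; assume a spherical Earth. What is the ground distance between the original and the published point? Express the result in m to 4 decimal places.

Δlat = 12.953629740 − 12.953630 = -0.000000260°; Δlon = 16.988738622 − 16.988739 = -0.000000378°.
North–south shift: -0.000000260 × 111000 = -0.02886 m.
East–west at this latitude: -0.000000378° × 111000 × cos 12.9536° ≈ -0.000000378 × 108175 = -0.0408902 m.
Hypotenuse of the two orthogonal shifts: √(0.02886² + 0.0408902²) = 0.0500491 m.

0.0500 m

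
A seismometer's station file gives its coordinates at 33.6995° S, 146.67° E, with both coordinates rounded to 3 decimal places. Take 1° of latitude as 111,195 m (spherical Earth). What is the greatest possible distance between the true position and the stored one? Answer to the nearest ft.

237 ft

Rounding to 3 decimal places leaves each coordinate within ±0.0005° of the true value.
N–S: 0.0005° × 111195 m/° = 55.5975 m.
Longitude error → 0.0005 × 111195 × cos 33.6995° = 0.0005 × 111195 × 0.8320 ≈ 46.2548 m.
Worst case both components are at the extreme and orthogonal: √(55.5975² + 46.2548²) ≈ 72.3228 m.
Converting: 72.3228 m × 3.2808 ft/m ≈ 237.28 ft.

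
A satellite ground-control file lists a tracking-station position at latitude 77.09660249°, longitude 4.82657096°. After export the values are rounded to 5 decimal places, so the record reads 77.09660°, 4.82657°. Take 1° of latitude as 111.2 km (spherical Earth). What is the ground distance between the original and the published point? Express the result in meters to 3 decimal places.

Δlat = 77.09660249 − 77.09660 = +0.00000249°; Δlon = 4.82657096 − 4.82657 = +0.00000096°.
N–S: 0.00000249° × 111200 m/° = 0.276888 m.
E–W at 77.0966°: 0.00000096° × 111200 × cos 77.0966° = 0.00000096 × 111200 × 0.2233 ≈ 0.0238386 m.
Hypotenuse of the two orthogonal shifts: √(0.276888² + 0.0238386²) = 0.277912 m.

0.278 meters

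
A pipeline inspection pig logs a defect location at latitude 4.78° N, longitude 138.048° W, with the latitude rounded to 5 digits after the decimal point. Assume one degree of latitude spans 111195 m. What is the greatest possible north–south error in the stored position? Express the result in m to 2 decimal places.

Rounding to 5 decimal places leaves the latitude within ±5e-06° of the true value.
Along the meridian that is 5e-06° × 111195 m/° = 0.555975 m.

0.56 m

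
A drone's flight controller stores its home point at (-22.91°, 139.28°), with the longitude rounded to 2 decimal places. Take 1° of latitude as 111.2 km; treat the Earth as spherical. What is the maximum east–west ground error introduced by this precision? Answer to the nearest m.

512 m

Rounding to 2 decimal places leaves the longitude within ±0.005° of the true value.
One degree of longitude at 22.91° is 111200 × cos 22.91° ≈ 111200 × 0.9211 = 102428 m.
Maximum E–W displacement: 0.005 × 102428 = 512.141 m.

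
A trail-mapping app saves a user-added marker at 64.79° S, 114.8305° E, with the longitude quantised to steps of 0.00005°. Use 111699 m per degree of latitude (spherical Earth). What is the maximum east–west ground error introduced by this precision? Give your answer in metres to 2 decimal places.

1.19 metres

With a 0.00005° grid the true value lies within half a step, ±0.00005°/2 = ±2.5e-05°, of the stored one.
Parallels shrink by cos φ, so at 64.79° a degree of longitude is 111699 × 0.4259 ≈ 47576.8 m.
East–west error: 2.5e-05° × 47576.8 m/° ≈ 1.18942 m.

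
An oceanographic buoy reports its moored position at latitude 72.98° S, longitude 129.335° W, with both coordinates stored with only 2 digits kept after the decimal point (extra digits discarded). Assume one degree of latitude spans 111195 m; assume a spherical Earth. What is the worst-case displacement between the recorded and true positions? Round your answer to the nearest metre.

1159 metres

Truncating at 2 decimal places can drop up to a full unit in the last place, so each coordinate may be off by as much as 0.01°.
Latitude error → 0.01 × 111195 = 1111.95 m along the meridian.
East–west component at 72.98°: 0.01° × 111195 × cos 72.98° ≈ 0.01 × 32547.4 ≈ 325.474 m.
The two errors are perpendicular, so the maximum displacement is √(1111.95² + 325.474²) ≈ 1158.61 m.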